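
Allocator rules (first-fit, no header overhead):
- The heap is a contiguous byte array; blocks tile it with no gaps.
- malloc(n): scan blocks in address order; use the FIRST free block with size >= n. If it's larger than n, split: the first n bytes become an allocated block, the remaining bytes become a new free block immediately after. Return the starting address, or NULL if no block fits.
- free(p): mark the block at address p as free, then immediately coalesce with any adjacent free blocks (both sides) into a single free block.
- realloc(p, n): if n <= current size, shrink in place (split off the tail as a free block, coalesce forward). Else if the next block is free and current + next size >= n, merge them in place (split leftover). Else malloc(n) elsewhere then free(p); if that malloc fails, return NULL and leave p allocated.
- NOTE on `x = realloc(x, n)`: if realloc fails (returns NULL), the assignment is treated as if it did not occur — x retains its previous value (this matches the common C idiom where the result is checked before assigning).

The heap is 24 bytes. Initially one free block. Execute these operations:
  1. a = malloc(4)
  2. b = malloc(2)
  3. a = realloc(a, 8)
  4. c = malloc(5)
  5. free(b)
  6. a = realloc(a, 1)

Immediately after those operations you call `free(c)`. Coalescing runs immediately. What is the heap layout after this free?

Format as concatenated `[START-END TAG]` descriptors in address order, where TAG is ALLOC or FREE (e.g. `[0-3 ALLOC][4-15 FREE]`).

Op 1: a = malloc(4) -> a = 0; heap: [0-3 ALLOC][4-23 FREE]
Op 2: b = malloc(2) -> b = 4; heap: [0-3 ALLOC][4-5 ALLOC][6-23 FREE]
Op 3: a = realloc(a, 8) -> a = 6; heap: [0-3 FREE][4-5 ALLOC][6-13 ALLOC][14-23 FREE]
Op 4: c = malloc(5) -> c = 14; heap: [0-3 FREE][4-5 ALLOC][6-13 ALLOC][14-18 ALLOC][19-23 FREE]
Op 5: free(b) -> (freed b); heap: [0-5 FREE][6-13 ALLOC][14-18 ALLOC][19-23 FREE]
Op 6: a = realloc(a, 1) -> a = 6; heap: [0-5 FREE][6-6 ALLOC][7-13 FREE][14-18 ALLOC][19-23 FREE]
free(c): c = 14 -> block [14-18 ALLOC]; mark free, coalesce with adjacent free neighbors -> [0-5 FREE][6-6 ALLOC][7-23 FREE]

Answer: [0-5 FREE][6-6 ALLOC][7-23 FREE]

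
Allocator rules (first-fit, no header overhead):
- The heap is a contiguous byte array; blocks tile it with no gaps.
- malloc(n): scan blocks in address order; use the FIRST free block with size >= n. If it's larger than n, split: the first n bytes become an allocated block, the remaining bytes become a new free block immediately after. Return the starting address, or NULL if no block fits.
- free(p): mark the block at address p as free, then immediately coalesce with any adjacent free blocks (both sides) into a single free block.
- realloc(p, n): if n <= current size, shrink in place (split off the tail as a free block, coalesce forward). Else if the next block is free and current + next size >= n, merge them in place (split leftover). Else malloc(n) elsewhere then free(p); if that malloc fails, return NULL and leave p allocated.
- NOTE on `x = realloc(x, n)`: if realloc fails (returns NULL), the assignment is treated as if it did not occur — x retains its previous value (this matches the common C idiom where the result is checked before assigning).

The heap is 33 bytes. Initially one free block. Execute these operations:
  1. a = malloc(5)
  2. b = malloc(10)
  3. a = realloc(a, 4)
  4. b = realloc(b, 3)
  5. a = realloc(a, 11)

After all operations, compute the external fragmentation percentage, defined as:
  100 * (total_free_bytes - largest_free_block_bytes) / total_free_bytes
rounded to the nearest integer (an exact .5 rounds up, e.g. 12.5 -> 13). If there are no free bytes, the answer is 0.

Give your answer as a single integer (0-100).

Op 1: a = malloc(5) -> a = 0; heap: [0-4 ALLOC][5-32 FREE]
Op 2: b = malloc(10) -> b = 5; heap: [0-4 ALLOC][5-14 ALLOC][15-32 FREE]
Op 3: a = realloc(a, 4) -> a = 0; heap: [0-3 ALLOC][4-4 FREE][5-14 ALLOC][15-32 FREE]
Op 4: b = realloc(b, 3) -> b = 5; heap: [0-3 ALLOC][4-4 FREE][5-7 ALLOC][8-32 FREE]
Op 5: a = realloc(a, 11) -> a = 8; heap: [0-4 FREE][5-7 ALLOC][8-18 ALLOC][19-32 FREE]
Free blocks: [5 14] total_free=19 largest=14 -> 100*(19-14)/19 = 500/19 ≈ 26.316 -> rounds to 26

Answer: 26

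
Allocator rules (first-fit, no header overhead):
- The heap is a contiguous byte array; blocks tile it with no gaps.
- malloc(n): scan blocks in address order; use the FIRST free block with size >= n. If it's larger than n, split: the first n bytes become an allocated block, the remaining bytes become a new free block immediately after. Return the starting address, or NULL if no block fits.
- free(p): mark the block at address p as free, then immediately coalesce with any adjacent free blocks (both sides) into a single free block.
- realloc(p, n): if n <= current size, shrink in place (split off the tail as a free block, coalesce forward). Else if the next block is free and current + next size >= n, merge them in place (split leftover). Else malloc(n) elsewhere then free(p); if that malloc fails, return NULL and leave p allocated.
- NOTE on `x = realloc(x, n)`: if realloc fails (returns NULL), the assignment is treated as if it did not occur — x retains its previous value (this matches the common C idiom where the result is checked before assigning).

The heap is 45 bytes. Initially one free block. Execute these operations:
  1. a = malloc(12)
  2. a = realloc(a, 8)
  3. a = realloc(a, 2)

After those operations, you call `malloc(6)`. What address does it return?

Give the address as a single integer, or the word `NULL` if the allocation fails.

Op 1: a = malloc(12) -> a = 0; heap: [0-11 ALLOC][12-44 FREE]
Op 2: a = realloc(a, 8) -> a = 0; heap: [0-7 ALLOC][8-44 FREE]
Op 3: a = realloc(a, 2) -> a = 0; heap: [0-1 ALLOC][2-44 FREE]
malloc(6): first-fit scan over [0-1 ALLOC][2-44 FREE] -> 2

Answer: 2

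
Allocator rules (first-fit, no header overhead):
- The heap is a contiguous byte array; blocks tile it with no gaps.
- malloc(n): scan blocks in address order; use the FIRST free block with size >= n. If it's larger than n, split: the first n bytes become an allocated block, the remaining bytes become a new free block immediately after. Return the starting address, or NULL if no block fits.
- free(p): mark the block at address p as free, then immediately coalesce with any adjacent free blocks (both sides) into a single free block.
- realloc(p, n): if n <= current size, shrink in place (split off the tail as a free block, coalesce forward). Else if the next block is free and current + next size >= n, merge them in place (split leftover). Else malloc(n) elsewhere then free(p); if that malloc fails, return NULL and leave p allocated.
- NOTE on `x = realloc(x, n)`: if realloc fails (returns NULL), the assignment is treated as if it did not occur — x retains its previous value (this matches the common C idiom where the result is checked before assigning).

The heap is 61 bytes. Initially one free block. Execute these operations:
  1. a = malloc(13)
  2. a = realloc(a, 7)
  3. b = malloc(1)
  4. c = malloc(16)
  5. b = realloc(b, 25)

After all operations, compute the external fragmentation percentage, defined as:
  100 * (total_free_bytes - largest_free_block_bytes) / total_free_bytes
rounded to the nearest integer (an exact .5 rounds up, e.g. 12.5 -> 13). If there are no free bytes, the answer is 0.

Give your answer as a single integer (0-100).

Answer: 8

Derivation:
Op 1: a = malloc(13) -> a = 0; heap: [0-12 ALLOC][13-60 FREE]
Op 2: a = realloc(a, 7) -> a = 0; heap: [0-6 ALLOC][7-60 FREE]
Op 3: b = malloc(1) -> b = 7; heap: [0-6 ALLOC][7-7 ALLOC][8-60 FREE]
Op 4: c = malloc(16) -> c = 8; heap: [0-6 ALLOC][7-7 ALLOC][8-23 ALLOC][24-60 FREE]
Op 5: b = realloc(b, 25) -> b = 24; heap: [0-6 ALLOC][7-7 FREE][8-23 ALLOC][24-48 ALLOC][49-60 FREE]
Free blocks: [1 12] total_free=13 largest=12 -> 100*(13-12)/13 = 100/13 ≈ 7.692 -> rounds to 8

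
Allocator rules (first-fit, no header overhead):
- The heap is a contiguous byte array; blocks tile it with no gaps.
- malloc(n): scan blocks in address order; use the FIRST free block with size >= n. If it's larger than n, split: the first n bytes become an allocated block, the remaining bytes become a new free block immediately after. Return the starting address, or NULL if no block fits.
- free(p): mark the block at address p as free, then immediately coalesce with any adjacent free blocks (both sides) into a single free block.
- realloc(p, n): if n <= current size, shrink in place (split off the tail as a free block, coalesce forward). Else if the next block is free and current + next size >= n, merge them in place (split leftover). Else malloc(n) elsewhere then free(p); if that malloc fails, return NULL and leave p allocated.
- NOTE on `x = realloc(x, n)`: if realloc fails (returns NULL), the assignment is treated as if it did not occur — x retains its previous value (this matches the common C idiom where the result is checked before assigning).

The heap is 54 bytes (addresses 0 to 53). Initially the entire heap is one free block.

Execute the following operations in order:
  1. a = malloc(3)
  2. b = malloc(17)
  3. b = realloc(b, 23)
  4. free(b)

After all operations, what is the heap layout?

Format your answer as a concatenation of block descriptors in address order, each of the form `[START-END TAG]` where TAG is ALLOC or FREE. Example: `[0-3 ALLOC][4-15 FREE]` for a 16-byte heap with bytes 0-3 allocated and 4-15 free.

Op 1: a = malloc(3) -> a = 0; heap: [0-2 ALLOC][3-53 FREE]
Op 2: b = malloc(17) -> b = 3; heap: [0-2 ALLOC][3-19 ALLOC][20-53 FREE]
Op 3: b = realloc(b, 23) -> b = 3; heap: [0-2 ALLOC][3-25 ALLOC][26-53 FREE]
Op 4: free(b) -> (freed b); heap: [0-2 ALLOC][3-53 FREE]

Answer: [0-2 ALLOC][3-53 FREE]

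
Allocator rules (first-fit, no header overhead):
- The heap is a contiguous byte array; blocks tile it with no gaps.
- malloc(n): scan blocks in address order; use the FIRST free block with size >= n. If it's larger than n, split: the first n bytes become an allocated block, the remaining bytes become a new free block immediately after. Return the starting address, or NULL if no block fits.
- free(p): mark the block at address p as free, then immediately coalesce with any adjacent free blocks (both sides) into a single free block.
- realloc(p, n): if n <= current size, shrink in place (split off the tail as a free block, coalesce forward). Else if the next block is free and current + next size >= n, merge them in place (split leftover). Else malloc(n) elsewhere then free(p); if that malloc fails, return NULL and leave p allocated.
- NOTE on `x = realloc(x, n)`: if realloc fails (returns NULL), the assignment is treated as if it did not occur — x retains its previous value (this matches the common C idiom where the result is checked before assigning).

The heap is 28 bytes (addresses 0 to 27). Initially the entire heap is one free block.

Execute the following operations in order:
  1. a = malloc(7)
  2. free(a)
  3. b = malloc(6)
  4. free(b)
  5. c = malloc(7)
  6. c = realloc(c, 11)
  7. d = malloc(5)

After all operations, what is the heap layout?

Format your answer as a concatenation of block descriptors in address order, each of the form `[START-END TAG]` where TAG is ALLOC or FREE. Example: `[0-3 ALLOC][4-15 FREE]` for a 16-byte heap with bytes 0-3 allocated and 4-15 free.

Op 1: a = malloc(7) -> a = 0; heap: [0-6 ALLOC][7-27 FREE]
Op 2: free(a) -> (freed a); heap: [0-27 FREE]
Op 3: b = malloc(6) -> b = 0; heap: [0-5 ALLOC][6-27 FREE]
Op 4: free(b) -> (freed b); heap: [0-27 FREE]
Op 5: c = malloc(7) -> c = 0; heap: [0-6 ALLOC][7-27 FREE]
Op 6: c = realloc(c, 11) -> c = 0; heap: [0-10 ALLOC][11-27 FREE]
Op 7: d = malloc(5) -> d = 11; heap: [0-10 ALLOC][11-15 ALLOC][16-27 FREE]

Answer: [0-10 ALLOC][11-15 ALLOC][16-27 FREE]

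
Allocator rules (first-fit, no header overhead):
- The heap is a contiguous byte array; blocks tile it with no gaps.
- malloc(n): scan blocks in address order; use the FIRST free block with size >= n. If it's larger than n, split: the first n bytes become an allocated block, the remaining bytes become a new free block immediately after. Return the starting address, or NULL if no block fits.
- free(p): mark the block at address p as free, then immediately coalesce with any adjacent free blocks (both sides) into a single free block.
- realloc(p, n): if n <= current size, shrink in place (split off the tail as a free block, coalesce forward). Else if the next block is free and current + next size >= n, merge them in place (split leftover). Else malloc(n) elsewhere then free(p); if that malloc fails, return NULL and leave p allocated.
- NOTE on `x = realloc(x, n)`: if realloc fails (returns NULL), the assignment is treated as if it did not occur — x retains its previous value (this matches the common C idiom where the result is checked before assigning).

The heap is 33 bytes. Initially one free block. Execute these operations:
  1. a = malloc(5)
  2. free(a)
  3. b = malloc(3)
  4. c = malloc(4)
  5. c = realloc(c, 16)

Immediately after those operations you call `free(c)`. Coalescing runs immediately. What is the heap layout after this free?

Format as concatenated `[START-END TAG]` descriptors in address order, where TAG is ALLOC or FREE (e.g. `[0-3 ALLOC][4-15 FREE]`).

Op 1: a = malloc(5) -> a = 0; heap: [0-4 ALLOC][5-32 FREE]
Op 2: free(a) -> (freed a); heap: [0-32 FREE]
Op 3: b = malloc(3) -> b = 0; heap: [0-2 ALLOC][3-32 FREE]
Op 4: c = malloc(4) -> c = 3; heap: [0-2 ALLOC][3-6 ALLOC][7-32 FREE]
Op 5: c = realloc(c, 16) -> c = 3; heap: [0-2 ALLOC][3-18 ALLOC][19-32 FREE]
free(c): c = 3 -> block [3-18 ALLOC]; mark free, coalesce with adjacent free neighbors -> [0-2 ALLOC][3-32 FREE]

Answer: [0-2 ALLOC][3-32 FREE]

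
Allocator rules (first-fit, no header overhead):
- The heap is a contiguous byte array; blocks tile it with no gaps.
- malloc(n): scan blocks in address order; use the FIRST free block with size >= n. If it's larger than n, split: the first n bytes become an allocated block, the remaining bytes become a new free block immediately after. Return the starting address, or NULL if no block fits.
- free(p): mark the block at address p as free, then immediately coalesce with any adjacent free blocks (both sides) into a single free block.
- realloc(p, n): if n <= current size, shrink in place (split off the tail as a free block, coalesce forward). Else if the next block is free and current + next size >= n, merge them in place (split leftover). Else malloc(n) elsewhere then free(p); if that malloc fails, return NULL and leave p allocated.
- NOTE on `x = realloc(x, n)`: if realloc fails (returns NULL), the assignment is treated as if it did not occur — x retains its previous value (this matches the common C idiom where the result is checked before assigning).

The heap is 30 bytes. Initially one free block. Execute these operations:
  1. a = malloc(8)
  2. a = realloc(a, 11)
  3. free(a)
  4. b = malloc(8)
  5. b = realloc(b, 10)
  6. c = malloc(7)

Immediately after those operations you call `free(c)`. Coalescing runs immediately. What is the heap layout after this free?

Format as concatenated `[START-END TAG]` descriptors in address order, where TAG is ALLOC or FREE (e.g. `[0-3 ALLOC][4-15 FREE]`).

Op 1: a = malloc(8) -> a = 0; heap: [0-7 ALLOC][8-29 FREE]
Op 2: a = realloc(a, 11) -> a = 0; heap: [0-10 ALLOC][11-29 FREE]
Op 3: free(a) -> (freed a); heap: [0-29 FREE]
Op 4: b = malloc(8) -> b = 0; heap: [0-7 ALLOC][8-29 FREE]
Op 5: b = realloc(b, 10) -> b = 0; heap: [0-9 ALLOC][10-29 FREE]
Op 6: c = malloc(7) -> c = 10; heap: [0-9 ALLOC][10-16 ALLOC][17-29 FREE]
free(c): c = 10 -> block [10-16 ALLOC]; mark free, coalesce with adjacent free neighbors -> [0-9 ALLOC][10-29 FREE]

Answer: [0-9 ALLOC][10-29 FREE]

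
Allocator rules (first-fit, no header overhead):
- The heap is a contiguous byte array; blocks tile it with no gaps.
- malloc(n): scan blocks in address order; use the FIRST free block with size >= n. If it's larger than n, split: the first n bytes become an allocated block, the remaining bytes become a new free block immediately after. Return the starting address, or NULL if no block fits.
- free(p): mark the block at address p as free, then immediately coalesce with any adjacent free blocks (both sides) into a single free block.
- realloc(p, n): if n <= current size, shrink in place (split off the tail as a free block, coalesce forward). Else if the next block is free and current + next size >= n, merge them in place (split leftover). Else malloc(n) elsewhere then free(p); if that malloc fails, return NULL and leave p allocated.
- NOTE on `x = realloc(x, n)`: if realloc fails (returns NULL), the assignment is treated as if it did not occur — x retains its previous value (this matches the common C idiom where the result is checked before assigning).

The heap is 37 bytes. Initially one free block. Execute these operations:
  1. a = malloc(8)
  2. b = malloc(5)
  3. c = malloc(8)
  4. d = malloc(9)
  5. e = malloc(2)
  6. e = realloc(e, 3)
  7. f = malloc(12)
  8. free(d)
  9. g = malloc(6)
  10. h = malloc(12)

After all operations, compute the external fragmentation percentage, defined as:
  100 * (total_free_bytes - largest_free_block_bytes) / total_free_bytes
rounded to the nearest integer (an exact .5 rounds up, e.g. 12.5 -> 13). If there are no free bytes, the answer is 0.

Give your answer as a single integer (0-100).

Answer: 43

Derivation:
Op 1: a = malloc(8) -> a = 0; heap: [0-7 ALLOC][8-36 FREE]
Op 2: b = malloc(5) -> b = 8; heap: [0-7 ALLOC][8-12 ALLOC][13-36 FREE]
Op 3: c = malloc(8) -> c = 13; heap: [0-7 ALLOC][8-12 ALLOC][13-20 ALLOC][21-36 FREE]
Op 4: d = malloc(9) -> d = 21; heap: [0-7 ALLOC][8-12 ALLOC][13-20 ALLOC][21-29 ALLOC][30-36 FREE]
Op 5: e = malloc(2) -> e = 30; heap: [0-7 ALLOC][8-12 ALLOC][13-20 ALLOC][21-29 ALLOC][30-31 ALLOC][32-36 FREE]
Op 6: e = realloc(e, 3) -> e = 30; heap: [0-7 ALLOC][8-12 ALLOC][13-20 ALLOC][21-29 ALLOC][30-32 ALLOC][33-36 FREE]
Op 7: f = malloc(12) -> f = NULL; heap: [0-7 ALLOC][8-12 ALLOC][13-20 ALLOC][21-29 ALLOC][30-32 ALLOC][33-36 FREE]
Op 8: free(d) -> (freed d); heap: [0-7 ALLOC][8-12 ALLOC][13-20 ALLOC][21-29 FREE][30-32 ALLOC][33-36 FREE]
Op 9: g = malloc(6) -> g = 21; heap: [0-7 ALLOC][8-12 ALLOC][13-20 ALLOC][21-26 ALLOC][27-29 FREE][30-32 ALLOC][33-36 FREE]
Op 10: h = malloc(12) -> h = NULL; heap: [0-7 ALLOC][8-12 ALLOC][13-20 ALLOC][21-26 ALLOC][27-29 FREE][30-32 ALLOC][33-36 FREE]
Free blocks: [3 4] total_free=7 largest=4 -> 100*(7-4)/7 = 300/7 ≈ 42.857 -> rounds to 43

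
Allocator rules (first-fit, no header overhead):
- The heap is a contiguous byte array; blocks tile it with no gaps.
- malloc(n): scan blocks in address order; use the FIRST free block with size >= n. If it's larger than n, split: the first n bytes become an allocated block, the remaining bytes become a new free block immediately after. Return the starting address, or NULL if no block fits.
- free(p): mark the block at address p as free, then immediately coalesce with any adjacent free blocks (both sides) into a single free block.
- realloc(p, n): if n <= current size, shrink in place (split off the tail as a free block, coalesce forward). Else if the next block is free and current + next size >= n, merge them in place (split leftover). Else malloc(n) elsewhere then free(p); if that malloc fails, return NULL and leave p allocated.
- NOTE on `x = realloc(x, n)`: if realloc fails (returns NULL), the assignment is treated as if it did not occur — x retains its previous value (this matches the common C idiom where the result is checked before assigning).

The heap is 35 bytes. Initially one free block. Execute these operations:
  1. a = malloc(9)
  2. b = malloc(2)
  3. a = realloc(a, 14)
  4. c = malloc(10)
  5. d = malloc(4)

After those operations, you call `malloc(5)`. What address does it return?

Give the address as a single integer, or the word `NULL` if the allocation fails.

Op 1: a = malloc(9) -> a = 0; heap: [0-8 ALLOC][9-34 FREE]
Op 2: b = malloc(2) -> b = 9; heap: [0-8 ALLOC][9-10 ALLOC][11-34 FREE]
Op 3: a = realloc(a, 14) -> a = 11; heap: [0-8 FREE][9-10 ALLOC][11-24 ALLOC][25-34 FREE]
Op 4: c = malloc(10) -> c = 25; heap: [0-8 FREE][9-10 ALLOC][11-24 ALLOC][25-34 ALLOC]
Op 5: d = malloc(4) -> d = 0; heap: [0-3 ALLOC][4-8 FREE][9-10 ALLOC][11-24 ALLOC][25-34 ALLOC]
malloc(5): first-fit scan over [0-3 ALLOC][4-8 FREE][9-10 ALLOC][11-24 ALLOC][25-34 ALLOC] -> 4

Answer: 4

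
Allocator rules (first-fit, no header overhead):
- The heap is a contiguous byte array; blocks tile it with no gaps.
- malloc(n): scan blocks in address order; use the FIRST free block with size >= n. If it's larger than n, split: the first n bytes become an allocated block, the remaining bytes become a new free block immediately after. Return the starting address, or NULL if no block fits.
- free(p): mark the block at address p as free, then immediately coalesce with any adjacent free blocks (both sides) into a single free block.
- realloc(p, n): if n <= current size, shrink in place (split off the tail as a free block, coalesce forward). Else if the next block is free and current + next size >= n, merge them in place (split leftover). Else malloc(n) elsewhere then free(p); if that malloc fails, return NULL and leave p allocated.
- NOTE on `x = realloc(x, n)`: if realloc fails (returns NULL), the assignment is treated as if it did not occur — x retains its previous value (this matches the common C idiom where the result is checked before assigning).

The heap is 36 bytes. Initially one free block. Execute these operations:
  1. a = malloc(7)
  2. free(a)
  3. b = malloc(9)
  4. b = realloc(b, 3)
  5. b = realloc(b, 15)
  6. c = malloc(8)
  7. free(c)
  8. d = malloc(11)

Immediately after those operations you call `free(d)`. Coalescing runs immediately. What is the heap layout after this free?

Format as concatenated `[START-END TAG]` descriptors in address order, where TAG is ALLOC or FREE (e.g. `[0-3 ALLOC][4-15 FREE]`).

Answer: [0-14 ALLOC][15-35 FREE]

Derivation:
Op 1: a = malloc(7) -> a = 0; heap: [0-6 ALLOC][7-35 FREE]
Op 2: free(a) -> (freed a); heap: [0-35 FREE]
Op 3: b = malloc(9) -> b = 0; heap: [0-8 ALLOC][9-35 FREE]
Op 4: b = realloc(b, 3) -> b = 0; heap: [0-2 ALLOC][3-35 FREE]
Op 5: b = realloc(b, 15) -> b = 0; heap: [0-14 ALLOC][15-35 FREE]
Op 6: c = malloc(8) -> c = 15; heap: [0-14 ALLOC][15-22 ALLOC][23-35 FREE]
Op 7: free(c) -> (freed c); heap: [0-14 ALLOC][15-35 FREE]
Op 8: d = malloc(11) -> d = 15; heap: [0-14 ALLOC][15-25 ALLOC][26-35 FREE]
free(d): d = 15 -> block [15-25 ALLOC]; mark free, coalesce with adjacent free neighbors -> [0-14 ALLOC][15-35 FREE]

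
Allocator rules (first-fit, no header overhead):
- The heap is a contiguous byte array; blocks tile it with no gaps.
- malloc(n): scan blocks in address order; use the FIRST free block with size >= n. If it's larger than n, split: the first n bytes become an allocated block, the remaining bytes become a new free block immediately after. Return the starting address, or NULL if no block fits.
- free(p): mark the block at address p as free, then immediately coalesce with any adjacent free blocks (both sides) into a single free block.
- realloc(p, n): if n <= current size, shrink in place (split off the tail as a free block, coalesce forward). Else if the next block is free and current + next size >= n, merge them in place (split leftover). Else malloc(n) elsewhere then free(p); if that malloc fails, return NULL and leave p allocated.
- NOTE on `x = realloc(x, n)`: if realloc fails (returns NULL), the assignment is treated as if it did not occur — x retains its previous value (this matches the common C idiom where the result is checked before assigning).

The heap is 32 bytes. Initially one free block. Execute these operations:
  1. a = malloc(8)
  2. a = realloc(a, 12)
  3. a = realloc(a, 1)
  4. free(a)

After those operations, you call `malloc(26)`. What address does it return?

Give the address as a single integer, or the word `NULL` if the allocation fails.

Answer: 0

Derivation:
Op 1: a = malloc(8) -> a = 0; heap: [0-7 ALLOC][8-31 FREE]
Op 2: a = realloc(a, 12) -> a = 0; heap: [0-11 ALLOC][12-31 FREE]
Op 3: a = realloc(a, 1) -> a = 0; heap: [0-0 ALLOC][1-31 FREE]
Op 4: free(a) -> (freed a); heap: [0-31 FREE]
malloc(26): first-fit scan over [0-31 FREE] -> 0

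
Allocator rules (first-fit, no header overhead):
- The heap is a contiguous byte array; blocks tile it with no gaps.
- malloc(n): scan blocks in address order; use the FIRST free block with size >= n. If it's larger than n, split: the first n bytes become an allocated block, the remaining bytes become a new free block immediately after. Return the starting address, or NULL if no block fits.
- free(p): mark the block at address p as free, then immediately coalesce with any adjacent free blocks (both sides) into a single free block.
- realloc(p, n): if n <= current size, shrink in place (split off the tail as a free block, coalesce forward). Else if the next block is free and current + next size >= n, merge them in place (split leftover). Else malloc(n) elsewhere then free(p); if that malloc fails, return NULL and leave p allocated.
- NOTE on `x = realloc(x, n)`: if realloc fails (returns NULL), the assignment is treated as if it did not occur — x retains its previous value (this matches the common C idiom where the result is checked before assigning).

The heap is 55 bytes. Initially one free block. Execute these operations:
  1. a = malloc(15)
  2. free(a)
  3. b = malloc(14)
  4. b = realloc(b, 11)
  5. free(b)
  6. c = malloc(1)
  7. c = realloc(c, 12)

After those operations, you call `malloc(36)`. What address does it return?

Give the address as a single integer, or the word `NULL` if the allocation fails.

Answer: 12

Derivation:
Op 1: a = malloc(15) -> a = 0; heap: [0-14 ALLOC][15-54 FREE]
Op 2: free(a) -> (freed a); heap: [0-54 FREE]
Op 3: b = malloc(14) -> b = 0; heap: [0-13 ALLOC][14-54 FREE]
Op 4: b = realloc(b, 11) -> b = 0; heap: [0-10 ALLOC][11-54 FREE]
Op 5: free(b) -> (freed b); heap: [0-54 FREE]
Op 6: c = malloc(1) -> c = 0; heap: [0-0 ALLOC][1-54 FREE]
Op 7: c = realloc(c, 12) -> c = 0; heap: [0-11 ALLOC][12-54 FREE]
malloc(36): first-fit scan over [0-11 ALLOC][12-54 FREE] -> 12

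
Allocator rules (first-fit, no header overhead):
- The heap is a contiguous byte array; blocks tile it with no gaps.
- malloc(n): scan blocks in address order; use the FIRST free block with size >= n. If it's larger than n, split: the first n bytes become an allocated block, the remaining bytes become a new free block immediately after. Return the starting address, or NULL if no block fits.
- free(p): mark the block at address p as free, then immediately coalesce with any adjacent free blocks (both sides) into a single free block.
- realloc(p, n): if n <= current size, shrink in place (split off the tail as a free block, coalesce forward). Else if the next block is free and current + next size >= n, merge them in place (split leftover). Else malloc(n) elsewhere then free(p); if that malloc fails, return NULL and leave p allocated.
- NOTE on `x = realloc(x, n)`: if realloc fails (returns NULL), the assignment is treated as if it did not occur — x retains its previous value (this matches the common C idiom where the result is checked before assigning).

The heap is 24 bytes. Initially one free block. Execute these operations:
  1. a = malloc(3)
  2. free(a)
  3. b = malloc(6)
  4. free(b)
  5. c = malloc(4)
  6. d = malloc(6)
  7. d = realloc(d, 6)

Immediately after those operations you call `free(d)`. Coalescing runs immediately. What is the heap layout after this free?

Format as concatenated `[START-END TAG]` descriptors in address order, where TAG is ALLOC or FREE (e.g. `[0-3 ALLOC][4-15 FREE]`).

Op 1: a = malloc(3) -> a = 0; heap: [0-2 ALLOC][3-23 FREE]
Op 2: free(a) -> (freed a); heap: [0-23 FREE]
Op 3: b = malloc(6) -> b = 0; heap: [0-5 ALLOC][6-23 FREE]
Op 4: free(b) -> (freed b); heap: [0-23 FREE]
Op 5: c = malloc(4) -> c = 0; heap: [0-3 ALLOC][4-23 FREE]
Op 6: d = malloc(6) -> d = 4; heap: [0-3 ALLOC][4-9 ALLOC][10-23 FREE]
Op 7: d = realloc(d, 6) -> d = 4; heap: [0-3 ALLOC][4-9 ALLOC][10-23 FREE]
free(d): d = 4 -> block [4-9 ALLOC]; mark free, coalesce with adjacent free neighbors -> [0-3 ALLOC][4-23 FREE]

Answer: [0-3 ALLOC][4-23 FREE]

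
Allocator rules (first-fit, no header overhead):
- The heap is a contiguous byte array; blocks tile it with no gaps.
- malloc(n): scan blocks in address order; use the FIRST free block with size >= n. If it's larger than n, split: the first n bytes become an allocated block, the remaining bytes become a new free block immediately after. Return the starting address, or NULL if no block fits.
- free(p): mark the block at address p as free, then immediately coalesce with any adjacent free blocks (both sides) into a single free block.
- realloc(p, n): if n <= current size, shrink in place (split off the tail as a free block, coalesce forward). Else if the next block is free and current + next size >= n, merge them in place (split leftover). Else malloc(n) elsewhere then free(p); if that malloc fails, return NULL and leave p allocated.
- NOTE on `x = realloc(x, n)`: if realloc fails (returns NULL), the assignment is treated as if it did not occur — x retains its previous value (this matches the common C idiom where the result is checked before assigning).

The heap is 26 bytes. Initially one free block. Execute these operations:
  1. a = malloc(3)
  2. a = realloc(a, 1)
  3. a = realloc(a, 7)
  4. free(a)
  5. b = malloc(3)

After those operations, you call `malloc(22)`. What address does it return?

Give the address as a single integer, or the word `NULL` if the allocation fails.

Op 1: a = malloc(3) -> a = 0; heap: [0-2 ALLOC][3-25 FREE]
Op 2: a = realloc(a, 1) -> a = 0; heap: [0-0 ALLOC][1-25 FREE]
Op 3: a = realloc(a, 7) -> a = 0; heap: [0-6 ALLOC][7-25 FREE]
Op 4: free(a) -> (freed a); heap: [0-25 FREE]
Op 5: b = malloc(3) -> b = 0; heap: [0-2 ALLOC][3-25 FREE]
malloc(22): first-fit scan over [0-2 ALLOC][3-25 FREE] -> 3

Answer: 3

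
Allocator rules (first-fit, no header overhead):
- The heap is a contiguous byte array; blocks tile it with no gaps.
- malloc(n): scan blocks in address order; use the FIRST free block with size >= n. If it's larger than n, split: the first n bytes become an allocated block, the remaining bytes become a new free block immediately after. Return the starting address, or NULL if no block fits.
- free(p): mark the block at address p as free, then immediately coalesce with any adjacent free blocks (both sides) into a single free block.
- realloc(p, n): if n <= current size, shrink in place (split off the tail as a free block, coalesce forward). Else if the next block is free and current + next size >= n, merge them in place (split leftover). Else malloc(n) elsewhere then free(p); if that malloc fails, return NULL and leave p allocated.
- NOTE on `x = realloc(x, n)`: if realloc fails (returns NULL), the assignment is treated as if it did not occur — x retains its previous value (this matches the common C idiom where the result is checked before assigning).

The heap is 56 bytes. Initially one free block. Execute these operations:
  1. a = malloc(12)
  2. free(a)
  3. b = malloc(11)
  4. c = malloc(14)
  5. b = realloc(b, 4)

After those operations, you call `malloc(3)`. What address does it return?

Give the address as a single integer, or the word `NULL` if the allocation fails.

Answer: 4

Derivation:
Op 1: a = malloc(12) -> a = 0; heap: [0-11 ALLOC][12-55 FREE]
Op 2: free(a) -> (freed a); heap: [0-55 FREE]
Op 3: b = malloc(11) -> b = 0; heap: [0-10 ALLOC][11-55 FREE]
Op 4: c = malloc(14) -> c = 11; heap: [0-10 ALLOC][11-24 ALLOC][25-55 FREE]
Op 5: b = realloc(b, 4) -> b = 0; heap: [0-3 ALLOC][4-10 FREE][11-24 ALLOC][25-55 FREE]
malloc(3): first-fit scan over [0-3 ALLOC][4-10 FREE][11-24 ALLOC][25-55 FREE] -> 4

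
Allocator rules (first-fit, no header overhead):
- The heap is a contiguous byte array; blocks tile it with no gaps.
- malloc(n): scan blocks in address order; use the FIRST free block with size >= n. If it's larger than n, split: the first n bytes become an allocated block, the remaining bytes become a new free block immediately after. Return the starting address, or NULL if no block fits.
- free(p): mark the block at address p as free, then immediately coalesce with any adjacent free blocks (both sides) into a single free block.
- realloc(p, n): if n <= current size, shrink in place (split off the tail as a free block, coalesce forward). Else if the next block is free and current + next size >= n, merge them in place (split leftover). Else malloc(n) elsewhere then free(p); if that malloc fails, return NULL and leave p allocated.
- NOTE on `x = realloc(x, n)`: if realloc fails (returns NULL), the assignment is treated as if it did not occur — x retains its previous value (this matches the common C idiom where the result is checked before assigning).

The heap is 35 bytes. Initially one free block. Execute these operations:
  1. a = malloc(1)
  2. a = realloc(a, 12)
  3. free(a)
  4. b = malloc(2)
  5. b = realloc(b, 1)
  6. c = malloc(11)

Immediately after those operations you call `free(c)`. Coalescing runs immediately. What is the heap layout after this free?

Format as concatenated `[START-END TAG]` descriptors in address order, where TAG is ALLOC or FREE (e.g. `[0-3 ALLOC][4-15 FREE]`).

Op 1: a = malloc(1) -> a = 0; heap: [0-0 ALLOC][1-34 FREE]
Op 2: a = realloc(a, 12) -> a = 0; heap: [0-11 ALLOC][12-34 FREE]
Op 3: free(a) -> (freed a); heap: [0-34 FREE]
Op 4: b = malloc(2) -> b = 0; heap: [0-1 ALLOC][2-34 FREE]
Op 5: b = realloc(b, 1) -> b = 0; heap: [0-0 ALLOC][1-34 FREE]
Op 6: c = malloc(11) -> c = 1; heap: [0-0 ALLOC][1-11 ALLOC][12-34 FREE]
free(c): c = 1 -> block [1-11 ALLOC]; mark free, coalesce with adjacent free neighbors -> [0-0 ALLOC][1-34 FREE]

Answer: [0-0 ALLOC][1-34 FREE]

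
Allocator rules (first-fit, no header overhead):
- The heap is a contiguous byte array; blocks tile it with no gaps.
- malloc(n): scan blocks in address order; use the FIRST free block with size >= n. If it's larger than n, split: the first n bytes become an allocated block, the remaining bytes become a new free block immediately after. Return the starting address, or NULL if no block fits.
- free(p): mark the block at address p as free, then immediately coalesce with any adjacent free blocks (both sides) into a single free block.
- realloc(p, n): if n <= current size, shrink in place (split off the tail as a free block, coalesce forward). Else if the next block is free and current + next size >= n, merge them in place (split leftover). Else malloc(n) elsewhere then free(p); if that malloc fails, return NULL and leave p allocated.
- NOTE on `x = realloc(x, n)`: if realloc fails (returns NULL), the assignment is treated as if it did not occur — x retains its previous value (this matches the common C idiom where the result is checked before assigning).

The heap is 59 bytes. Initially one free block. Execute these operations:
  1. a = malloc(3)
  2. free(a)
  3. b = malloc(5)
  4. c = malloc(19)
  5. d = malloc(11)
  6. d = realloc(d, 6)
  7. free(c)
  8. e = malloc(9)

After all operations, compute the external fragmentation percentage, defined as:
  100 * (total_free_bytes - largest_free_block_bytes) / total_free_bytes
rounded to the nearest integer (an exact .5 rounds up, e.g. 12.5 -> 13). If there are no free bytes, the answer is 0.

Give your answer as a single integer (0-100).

Answer: 26

Derivation:
Op 1: a = malloc(3) -> a = 0; heap: [0-2 ALLOC][3-58 FREE]
Op 2: free(a) -> (freed a); heap: [0-58 FREE]
Op 3: b = malloc(5) -> b = 0; heap: [0-4 ALLOC][5-58 FREE]
Op 4: c = malloc(19) -> c = 5; heap: [0-4 ALLOC][5-23 ALLOC][24-58 FREE]
Op 5: d = malloc(11) -> d = 24; heap: [0-4 ALLOC][5-23 ALLOC][24-34 ALLOC][35-58 FREE]
Op 6: d = realloc(d, 6) -> d = 24; heap: [0-4 ALLOC][5-23 ALLOC][24-29 ALLOC][30-58 FREE]
Op 7: free(c) -> (freed c); heap: [0-4 ALLOC][5-23 FREE][24-29 ALLOC][30-58 FREE]
Op 8: e = malloc(9) -> e = 5; heap: [0-4 ALLOC][5-13 ALLOC][14-23 FREE][24-29 ALLOC][30-58 FREE]
Free blocks: [10 29] total_free=39 largest=29 -> 100*(39-29)/39 = 1000/39 ≈ 25.641 -> rounds to 26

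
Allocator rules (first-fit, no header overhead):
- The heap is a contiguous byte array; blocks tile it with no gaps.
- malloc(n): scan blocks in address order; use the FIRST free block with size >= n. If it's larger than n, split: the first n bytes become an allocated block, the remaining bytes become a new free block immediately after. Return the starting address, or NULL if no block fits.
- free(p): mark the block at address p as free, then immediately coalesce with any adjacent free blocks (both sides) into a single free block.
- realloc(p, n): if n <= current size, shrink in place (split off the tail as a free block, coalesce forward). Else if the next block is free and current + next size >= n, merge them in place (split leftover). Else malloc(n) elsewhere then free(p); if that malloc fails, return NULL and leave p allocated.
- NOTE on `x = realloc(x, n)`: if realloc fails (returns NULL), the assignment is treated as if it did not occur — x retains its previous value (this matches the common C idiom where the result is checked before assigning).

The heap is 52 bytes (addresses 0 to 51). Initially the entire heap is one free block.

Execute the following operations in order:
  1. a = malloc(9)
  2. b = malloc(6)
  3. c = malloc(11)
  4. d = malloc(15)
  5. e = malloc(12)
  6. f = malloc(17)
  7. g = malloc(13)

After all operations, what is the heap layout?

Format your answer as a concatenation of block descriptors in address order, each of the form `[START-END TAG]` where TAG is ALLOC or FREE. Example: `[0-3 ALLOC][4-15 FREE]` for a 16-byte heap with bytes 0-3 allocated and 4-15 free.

Op 1: a = malloc(9) -> a = 0; heap: [0-8 ALLOC][9-51 FREE]
Op 2: b = malloc(6) -> b = 9; heap: [0-8 ALLOC][9-14 ALLOC][15-51 FREE]
Op 3: c = malloc(11) -> c = 15; heap: [0-8 ALLOC][9-14 ALLOC][15-25 ALLOC][26-51 FREE]
Op 4: d = malloc(15) -> d = 26; heap: [0-8 ALLOC][9-14 ALLOC][15-25 ALLOC][26-40 ALLOC][41-51 FREE]
Op 5: e = malloc(12) -> e = NULL; heap: [0-8 ALLOC][9-14 ALLOC][15-25 ALLOC][26-40 ALLOC][41-51 FREE]
Op 6: f = malloc(17) -> f = NULL; heap: [0-8 ALLOC][9-14 ALLOC][15-25 ALLOC][26-40 ALLOC][41-51 FREE]
Op 7: g = malloc(13) -> g = NULL; heap: [0-8 ALLOC][9-14 ALLOC][15-25 ALLOC][26-40 ALLOC][41-51 FREE]

Answer: [0-8 ALLOC][9-14 ALLOC][15-25 ALLOC][26-40 ALLOC][41-51 FREE]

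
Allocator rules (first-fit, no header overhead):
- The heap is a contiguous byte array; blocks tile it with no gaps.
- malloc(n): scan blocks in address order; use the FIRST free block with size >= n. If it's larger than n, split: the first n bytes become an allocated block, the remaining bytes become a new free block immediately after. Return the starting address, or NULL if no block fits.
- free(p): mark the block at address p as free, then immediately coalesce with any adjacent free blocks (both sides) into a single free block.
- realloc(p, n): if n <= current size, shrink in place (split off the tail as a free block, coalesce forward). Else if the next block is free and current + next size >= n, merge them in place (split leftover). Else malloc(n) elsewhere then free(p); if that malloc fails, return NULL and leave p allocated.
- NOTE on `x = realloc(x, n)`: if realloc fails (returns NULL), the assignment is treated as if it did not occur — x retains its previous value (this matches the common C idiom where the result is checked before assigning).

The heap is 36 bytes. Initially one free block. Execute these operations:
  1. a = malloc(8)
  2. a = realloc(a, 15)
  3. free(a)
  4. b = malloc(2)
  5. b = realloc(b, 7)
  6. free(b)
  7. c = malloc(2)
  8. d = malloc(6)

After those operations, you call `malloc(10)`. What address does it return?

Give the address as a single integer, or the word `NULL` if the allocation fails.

Op 1: a = malloc(8) -> a = 0; heap: [0-7 ALLOC][8-35 FREE]
Op 2: a = realloc(a, 15) -> a = 0; heap: [0-14 ALLOC][15-35 FREE]
Op 3: free(a) -> (freed a); heap: [0-35 FREE]
Op 4: b = malloc(2) -> b = 0; heap: [0-1 ALLOC][2-35 FREE]
Op 5: b = realloc(b, 7) -> b = 0; heap: [0-6 ALLOC][7-35 FREE]
Op 6: free(b) -> (freed b); heap: [0-35 FREE]
Op 7: c = malloc(2) -> c = 0; heap: [0-1 ALLOC][2-35 FREE]
Op 8: d = malloc(6) -> d = 2; heap: [0-1 ALLOC][2-7 ALLOC][8-35 FREE]
malloc(10): first-fit scan over [0-1 ALLOC][2-7 ALLOC][8-35 FREE] -> 8

Answer: 8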